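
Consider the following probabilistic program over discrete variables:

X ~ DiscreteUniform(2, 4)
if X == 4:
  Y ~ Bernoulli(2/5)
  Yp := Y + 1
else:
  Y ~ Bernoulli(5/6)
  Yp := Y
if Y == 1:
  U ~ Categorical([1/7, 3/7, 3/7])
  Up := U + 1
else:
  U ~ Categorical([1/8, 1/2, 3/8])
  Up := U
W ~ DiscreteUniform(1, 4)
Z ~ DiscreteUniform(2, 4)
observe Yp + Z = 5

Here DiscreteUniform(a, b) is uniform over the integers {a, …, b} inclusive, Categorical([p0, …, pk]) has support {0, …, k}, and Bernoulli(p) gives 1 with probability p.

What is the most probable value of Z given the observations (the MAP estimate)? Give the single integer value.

argmax_v P(Z = v | obs) = 4

Enumerate traces; 48 have nonzero weight after conditioning:
  (X=2, Y=1, U=0, W=1, Z=4) weight 5/1512
  (X=2, Y=1, U=0, W=2, Z=4) weight 5/1512
  (X=2, Y=1, U=0, W=3, Z=4) weight 5/1512
  (X=2, Y=1, U=0, W=4, Z=4) weight 5/1512
  (X=2, Y=1, U=1, W=1, Z=4) weight 5/504
  (X=2, Y=1, U=1, W=2, Z=4) weight 5/504
  (X=2, Y=1, U=1, W=3, Z=4) weight 5/504
  (X=2, Y=1, U=1, W=4, Z=4) weight 5/504
  (X=4, Y=1, U=0, W=1, Z=3) weight 1/630
  … 39 more
Group by Z:
  weight(Z=3) = 2/45
  weight(Z=4) = 34/135
Total weight = 2/45 + 34/135 = 8/27
P(Z=3 | obs) = 2/45 / 8/27 = 3/20
P(Z=4 | obs) = 34/135 / 8/27 = 17/20
argmax = 4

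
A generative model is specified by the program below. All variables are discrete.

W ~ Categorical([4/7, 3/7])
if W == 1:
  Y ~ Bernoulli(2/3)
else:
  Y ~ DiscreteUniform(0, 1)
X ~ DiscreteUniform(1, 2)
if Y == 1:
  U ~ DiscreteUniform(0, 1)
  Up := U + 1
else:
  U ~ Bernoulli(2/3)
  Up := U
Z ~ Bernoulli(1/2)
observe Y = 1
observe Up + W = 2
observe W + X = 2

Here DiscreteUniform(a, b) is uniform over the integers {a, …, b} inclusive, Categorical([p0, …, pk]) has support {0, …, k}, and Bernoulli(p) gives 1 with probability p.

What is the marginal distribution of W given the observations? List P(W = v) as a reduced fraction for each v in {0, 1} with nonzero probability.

Enumerate traces; 4 have nonzero weight after conditioning:
  (W=0, Y=1, X=2, U=1, Z=0) weight 1/28
  (W=0, Y=1, X=2, U=1, Z=1) weight 1/28
  (W=1, Y=1, X=1, U=0, Z=0) weight 1/28
  (W=1, Y=1, X=1, U=0, Z=1) weight 1/28
Group by W:
  weight(W=0) = 1/14
  weight(W=1) = 1/14
Total weight = 1/14 + 1/14 = 1/7
P(W=0 | obs) = 1/14 / 1/7 = 1/2
P(W=1 | obs) = 1/14 / 1/7 = 1/2

P(W=0) = 1/2, P(W=1) = 1/2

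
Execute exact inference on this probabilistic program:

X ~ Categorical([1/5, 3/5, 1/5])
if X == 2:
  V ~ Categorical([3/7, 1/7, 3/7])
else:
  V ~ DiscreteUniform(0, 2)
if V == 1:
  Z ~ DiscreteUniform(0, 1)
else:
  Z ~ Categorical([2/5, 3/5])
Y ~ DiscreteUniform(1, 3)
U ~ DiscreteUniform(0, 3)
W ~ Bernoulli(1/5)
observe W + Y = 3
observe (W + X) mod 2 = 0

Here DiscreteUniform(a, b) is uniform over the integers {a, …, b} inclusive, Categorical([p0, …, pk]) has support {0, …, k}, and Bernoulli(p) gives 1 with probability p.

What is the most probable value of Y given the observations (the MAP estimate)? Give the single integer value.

argmax_v P(Y = v | obs) = 3

Enumerate traces; 72 have nonzero weight after conditioning:
  (X=0, V=0, Z=0, Y=3, U=0, W=0) weight 2/1125
  (X=0, V=0, Z=0, Y=3, U=1, W=0) weight 2/1125
  (X=0, V=0, Z=0, Y=3, U=2, W=0) weight 2/1125
  (X=0, V=0, Z=0, Y=3, U=3, W=0) weight 2/1125
  (X=0, V=0, Z=1, Y=3, U=0, W=0) weight 1/375
  (X=0, V=0, Z=1, Y=3, U=1, W=0) weight 1/375
  (X=0, V=0, Z=1, Y=3, U=2, W=0) weight 1/375
  (X=0, V=0, Z=1, Y=3, U=3, W=0) weight 1/375
  (X=1, V=0, Z=0, Y=2, U=0, W=1) weight 1/750
  … 63 more
Group by Y:
  weight(Y=2) = 1/25
  weight(Y=3) = 8/75
Total weight = 1/25 + 8/75 = 11/75
P(Y=2 | obs) = 1/25 / 11/75 = 3/11
P(Y=3 | obs) = 8/75 / 11/75 = 8/11
argmax = 3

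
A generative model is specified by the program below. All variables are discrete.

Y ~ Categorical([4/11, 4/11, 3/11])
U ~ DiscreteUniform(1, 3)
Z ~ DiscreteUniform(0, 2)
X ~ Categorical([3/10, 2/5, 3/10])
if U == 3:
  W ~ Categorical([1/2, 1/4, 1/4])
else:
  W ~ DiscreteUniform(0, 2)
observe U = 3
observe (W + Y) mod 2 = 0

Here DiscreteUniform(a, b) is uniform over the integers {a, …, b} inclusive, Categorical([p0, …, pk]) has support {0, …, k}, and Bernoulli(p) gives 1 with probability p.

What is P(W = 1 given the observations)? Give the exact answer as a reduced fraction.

P(W = 1 | obs) = 4/25

Enumerate traces; 45 have nonzero weight after conditioning:
  (Y=0, U=3, Z=0, X=0, W=0) weight 1/165
  (Y=0, U=3, Z=0, X=0, W=2) weight 1/330
  (Y=0, U=3, Z=0, X=1, W=0) weight 4/495
  (Y=0, U=3, Z=0, X=1, W=2) weight 2/495
  (Y=0, U=3, Z=0, X=2, W=0) weight 1/165
  (Y=0, U=3, Z=0, X=2, W=2) weight 1/330
  (Y=0, U=3, Z=1, X=0, W=0) weight 1/165
  (Y=0, U=3, Z=1, X=0, W=2) weight 1/330
  (Y=1, U=3, Z=0, X=0, W=1) weight 1/330
  … 36 more
Group by W:
  weight(W=0) = 7/66
  weight(W=1) = 1/33
  weight(W=2) = 7/132
Total weight = 7/66 + 1/33 + 7/132 = 25/132
P(W=0 | obs) = 7/66 / 25/132 = 14/25
P(W=1 | obs) = 1/33 / 25/132 = 4/25
P(W=2 | obs) = 7/132 / 25/132 = 7/25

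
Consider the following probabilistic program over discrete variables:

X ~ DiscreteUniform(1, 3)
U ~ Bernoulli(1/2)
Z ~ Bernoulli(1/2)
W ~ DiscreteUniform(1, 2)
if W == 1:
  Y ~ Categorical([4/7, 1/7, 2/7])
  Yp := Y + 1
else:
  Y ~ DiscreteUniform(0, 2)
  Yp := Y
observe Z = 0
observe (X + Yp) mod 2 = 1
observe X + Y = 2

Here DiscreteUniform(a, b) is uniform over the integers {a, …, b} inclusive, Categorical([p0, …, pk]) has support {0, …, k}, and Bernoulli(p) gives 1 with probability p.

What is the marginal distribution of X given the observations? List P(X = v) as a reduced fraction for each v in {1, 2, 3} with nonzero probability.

Enumerate traces; 4 have nonzero weight after conditioning:
  (X=1, U=0, Z=0, W=1, Y=1) weight 1/168
  (X=1, U=1, Z=0, W=1, Y=1) weight 1/168
  (X=2, U=0, Z=0, W=1, Y=0) weight 1/42
  (X=2, U=1, Z=0, W=1, Y=0) weight 1/42
Group by X:
  weight(X=1) = 1/84
  weight(X=2) = 1/21
Total weight = 1/84 + 1/21 = 5/84
P(X=1 | obs) = 1/84 / 5/84 = 1/5
P(X=2 | obs) = 1/21 / 5/84 = 4/5

P(X=1) = 1/5, P(X=2) = 4/5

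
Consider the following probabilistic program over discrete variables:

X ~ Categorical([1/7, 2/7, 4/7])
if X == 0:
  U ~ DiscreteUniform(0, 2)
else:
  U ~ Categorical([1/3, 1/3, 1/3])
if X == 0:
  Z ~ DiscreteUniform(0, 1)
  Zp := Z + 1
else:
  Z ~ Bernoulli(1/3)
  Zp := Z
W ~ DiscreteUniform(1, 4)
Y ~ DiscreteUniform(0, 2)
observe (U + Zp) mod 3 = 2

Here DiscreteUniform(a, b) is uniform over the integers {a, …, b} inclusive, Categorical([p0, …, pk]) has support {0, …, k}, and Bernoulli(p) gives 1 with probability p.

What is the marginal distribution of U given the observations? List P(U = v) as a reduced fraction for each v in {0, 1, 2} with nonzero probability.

P(U=0) = 1/14, P(U=1) = 5/14, P(U=2) = 4/7

Enumerate traces; 72 have nonzero weight after conditioning:
  (X=0, U=0, Z=1, W=1, Y=0) weight 1/504
  (X=0, U=0, Z=1, W=1, Y=1) weight 1/504
  (X=0, U=0, Z=1, W=1, Y=2) weight 1/504
  (X=0, U=0, Z=1, W=2, Y=0) weight 1/504
  (X=0, U=0, Z=1, W=2, Y=1) weight 1/504
  (X=0, U=0, Z=1, W=2, Y=2) weight 1/504
  (X=0, U=0, Z=1, W=3, Y=0) weight 1/504
  (X=0, U=0, Z=1, W=3, Y=1) weight 1/504
  (X=0, U=1, Z=0, W=1, Y=0) weight 1/504
  (X=1, U=2, Z=0, W=1, Y=0) weight 1/189
  … 62 more
Group by U:
  weight(U=0) = 1/42
  weight(U=1) = 5/42
  weight(U=2) = 4/21
Total weight = 1/42 + 5/42 + 4/21 = 1/3
P(U=0 | obs) = 1/42 / 1/3 = 1/14
P(U=1 | obs) = 5/42 / 1/3 = 5/14
P(U=2 | obs) = 4/21 / 1/3 = 4/7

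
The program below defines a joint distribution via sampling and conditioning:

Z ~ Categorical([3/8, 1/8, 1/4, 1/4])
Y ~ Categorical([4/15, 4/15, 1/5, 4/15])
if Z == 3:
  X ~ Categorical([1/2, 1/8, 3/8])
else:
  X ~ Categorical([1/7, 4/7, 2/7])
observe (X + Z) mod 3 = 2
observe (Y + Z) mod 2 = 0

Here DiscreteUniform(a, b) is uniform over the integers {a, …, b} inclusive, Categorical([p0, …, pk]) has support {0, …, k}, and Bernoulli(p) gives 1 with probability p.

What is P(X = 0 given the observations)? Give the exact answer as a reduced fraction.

P(X = 0 | obs) = 7/65

Enumerate traces; 8 have nonzero weight after conditioning:
  (Z=0, Y=0, X=2) weight 1/35
  (Z=0, Y=2, X=2) weight 3/140
  (Z=1, Y=1, X=1) weight 2/105
  (Z=1, Y=3, X=1) weight 2/105
  (Z=2, Y=0, X=0) weight 1/105
  (Z=2, Y=2, X=0) weight 1/140
  (Z=3, Y=1, X=2) weight 1/40
  (Z=3, Y=3, X=2) weight 1/40
Group by X:
  weight(X=0) = 1/60
  weight(X=1) = 4/105
  weight(X=2) = 1/10
Total weight = 1/60 + 4/105 + 1/10 = 13/84
P(X=0 | obs) = 1/60 / 13/84 = 7/65
P(X=1 | obs) = 4/105 / 13/84 = 16/65
P(X=2 | obs) = 1/10 / 13/84 = 42/65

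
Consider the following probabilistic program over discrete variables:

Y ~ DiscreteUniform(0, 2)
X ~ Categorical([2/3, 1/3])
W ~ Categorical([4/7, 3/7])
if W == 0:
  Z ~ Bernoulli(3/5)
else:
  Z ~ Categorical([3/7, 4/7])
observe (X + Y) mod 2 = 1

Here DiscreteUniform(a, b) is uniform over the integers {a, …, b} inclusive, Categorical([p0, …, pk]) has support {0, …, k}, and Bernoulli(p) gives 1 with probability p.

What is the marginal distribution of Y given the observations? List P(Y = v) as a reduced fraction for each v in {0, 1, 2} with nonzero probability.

Enumerate traces; 12 have nonzero weight after conditioning:
  (Y=0, X=1, W=0, Z=0) weight 8/315
  (Y=0, X=1, W=0, Z=1) weight 4/105
  (Y=0, X=1, W=1, Z=0) weight 1/49
  (Y=0, X=1, W=1, Z=1) weight 4/147
  (Y=1, X=0, W=0, Z=0) weight 16/315
  (Y=1, X=0, W=0, Z=1) weight 8/105
  (Y=1, X=0, W=1, Z=0) weight 2/49
  (Y=1, X=0, W=1, Z=1) weight 8/147
  (Y=2, X=1, W=0, Z=0) weight 8/315
  … 3 more
Group by Y:
  weight(Y=0) = 1/9
  weight(Y=1) = 2/9
  weight(Y=2) = 1/9
Total weight = 1/9 + 2/9 + 1/9 = 4/9
P(Y=0 | obs) = 1/9 / 4/9 = 1/4
P(Y=1 | obs) = 2/9 / 4/9 = 1/2
P(Y=2 | obs) = 1/9 / 4/9 = 1/4

P(Y=0) = 1/4, P(Y=1) = 1/2, P(Y=2) = 1/4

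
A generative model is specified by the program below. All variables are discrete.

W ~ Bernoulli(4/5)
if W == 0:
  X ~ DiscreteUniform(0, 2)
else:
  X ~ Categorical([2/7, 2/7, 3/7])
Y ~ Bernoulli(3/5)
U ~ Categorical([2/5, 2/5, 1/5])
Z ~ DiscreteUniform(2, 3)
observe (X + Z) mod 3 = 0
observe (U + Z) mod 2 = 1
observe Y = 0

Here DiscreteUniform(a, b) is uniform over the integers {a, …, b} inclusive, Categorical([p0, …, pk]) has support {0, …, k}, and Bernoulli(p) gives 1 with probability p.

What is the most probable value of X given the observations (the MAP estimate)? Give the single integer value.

Enumerate traces; 6 have nonzero weight after conditioning:
  (W=0, X=0, Y=0, U=0, Z=3) weight 2/375
  (W=0, X=0, Y=0, U=2, Z=3) weight 1/375
  (W=0, X=1, Y=0, U=1, Z=2) weight 2/375
  (W=1, X=0, Y=0, U=0, Z=3) weight 16/875
  (W=1, X=0, Y=0, U=2, Z=3) weight 8/875
  (W=1, X=1, Y=0, U=1, Z=2) weight 16/875
Group by X:
  weight(X=0) = 31/875
  weight(X=1) = 62/2625
Total weight = 31/875 + 62/2625 = 31/525
P(X=0 | obs) = 31/875 / 31/525 = 3/5
P(X=1 | obs) = 62/2625 / 31/525 = 2/5
argmax = 0

argmax_v P(X = v | obs) = 0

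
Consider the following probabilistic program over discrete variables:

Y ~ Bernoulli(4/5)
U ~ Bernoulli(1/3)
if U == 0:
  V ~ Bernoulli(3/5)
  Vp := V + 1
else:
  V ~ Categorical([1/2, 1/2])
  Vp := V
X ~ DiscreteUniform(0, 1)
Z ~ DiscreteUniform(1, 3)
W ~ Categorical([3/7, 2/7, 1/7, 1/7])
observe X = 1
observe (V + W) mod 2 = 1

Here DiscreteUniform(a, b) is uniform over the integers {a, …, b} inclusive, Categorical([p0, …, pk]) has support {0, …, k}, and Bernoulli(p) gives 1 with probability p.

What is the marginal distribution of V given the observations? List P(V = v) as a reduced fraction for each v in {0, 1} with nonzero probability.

P(V=0) = 39/107, P(V=1) = 68/107

Enumerate traces; 48 have nonzero weight after conditioning:
  (Y=0, U=0, V=0, X=1, Z=1, W=1) weight 4/1575
  (Y=0, U=0, V=0, X=1, Z=1, W=3) weight 2/1575
  (Y=0, U=0, V=0, X=1, Z=2, W=1) weight 4/1575
  (Y=0, U=0, V=0, X=1, Z=2, W=3) weight 2/1575
  (Y=0, U=0, V=0, X=1, Z=3, W=1) weight 4/1575
  (Y=0, U=0, V=0, X=1, Z=3, W=3) weight 2/1575
  (Y=0, U=0, V=1, X=1, Z=1, W=0) weight 1/175
  (Y=0, U=0, V=1, X=1, Z=1, W=2) weight 1/525
  … 40 more
Group by V:
  weight(V=0) = 13/140
  weight(V=1) = 17/105
Total weight = 13/140 + 17/105 = 107/420
P(V=0 | obs) = 13/140 / 107/420 = 39/107
P(V=1 | obs) = 17/105 / 107/420 = 68/107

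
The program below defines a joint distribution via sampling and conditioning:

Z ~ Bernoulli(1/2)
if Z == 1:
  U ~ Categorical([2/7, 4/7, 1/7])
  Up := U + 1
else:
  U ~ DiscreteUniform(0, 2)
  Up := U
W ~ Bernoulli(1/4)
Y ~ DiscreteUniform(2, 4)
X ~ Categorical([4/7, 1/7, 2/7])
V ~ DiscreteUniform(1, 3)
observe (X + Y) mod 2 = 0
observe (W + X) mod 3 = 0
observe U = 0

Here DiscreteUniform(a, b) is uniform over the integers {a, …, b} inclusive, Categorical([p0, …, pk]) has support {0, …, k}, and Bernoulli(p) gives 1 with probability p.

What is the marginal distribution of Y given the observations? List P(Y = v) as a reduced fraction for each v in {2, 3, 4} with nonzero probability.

Enumerate traces; 24 have nonzero weight after conditioning:
  (Z=0, U=0, W=0, Y=2, X=0, V=1) weight 1/126
  (Z=0, U=0, W=0, Y=2, X=0, V=2) weight 1/126
  (Z=0, U=0, W=0, Y=2, X=0, V=3) weight 1/126
  (Z=0, U=0, W=0, Y=4, X=0, V=1) weight 1/126
  (Z=0, U=0, W=0, Y=4, X=0, V=2) weight 1/126
  (Z=0, U=0, W=0, Y=4, X=0, V=3) weight 1/126
  (Z=0, U=0, W=1, Y=2, X=2, V=1) weight 1/756
  (Z=0, U=0, W=1, Y=2, X=2, V=2) weight 1/756
  … 16 more
Group by Y:
  weight(Y=2) = 13/252
  weight(Y=4) = 13/252
Total weight = 13/252 + 13/252 = 13/126
P(Y=2 | obs) = 13/252 / 13/126 = 1/2
P(Y=4 | obs) = 13/252 / 13/126 = 1/2

P(Y=2) = 1/2, P(Y=4) = 1/2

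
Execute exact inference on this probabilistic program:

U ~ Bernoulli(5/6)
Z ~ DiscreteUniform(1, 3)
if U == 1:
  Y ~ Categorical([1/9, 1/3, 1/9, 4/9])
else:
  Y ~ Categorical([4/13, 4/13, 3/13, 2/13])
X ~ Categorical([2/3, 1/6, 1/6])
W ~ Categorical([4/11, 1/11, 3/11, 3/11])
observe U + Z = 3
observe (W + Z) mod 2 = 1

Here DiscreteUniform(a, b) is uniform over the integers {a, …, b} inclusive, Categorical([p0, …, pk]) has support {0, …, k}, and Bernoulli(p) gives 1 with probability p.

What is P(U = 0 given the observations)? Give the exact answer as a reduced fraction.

Enumerate traces; 48 have nonzero weight after conditioning:
  (U=0, Z=3, Y=0, X=0, W=0) weight 16/3861
  (U=0, Z=3, Y=0, X=0, W=2) weight 4/1287
  (U=0, Z=3, Y=0, X=1, W=0) weight 4/3861
  (U=0, Z=3, Y=0, X=1, W=2) weight 1/1287
  (U=0, Z=3, Y=0, X=2, W=0) weight 4/3861
  (U=0, Z=3, Y=0, X=2, W=2) weight 1/1287
  (U=0, Z=3, Y=1, X=0, W=0) weight 16/3861
  (U=0, Z=3, Y=1, X=0, W=2) weight 4/1287
  (U=1, Z=2, Y=0, X=0, W=1) weight 5/2673
  … 39 more
Group by U:
  weight(U=0) = 7/198
  weight(U=1) = 10/99
Total weight = 7/198 + 10/99 = 3/22
P(U=0 | obs) = 7/198 / 3/22 = 7/27
P(U=1 | obs) = 10/99 / 3/22 = 20/27

P(U = 0 | obs) = 7/27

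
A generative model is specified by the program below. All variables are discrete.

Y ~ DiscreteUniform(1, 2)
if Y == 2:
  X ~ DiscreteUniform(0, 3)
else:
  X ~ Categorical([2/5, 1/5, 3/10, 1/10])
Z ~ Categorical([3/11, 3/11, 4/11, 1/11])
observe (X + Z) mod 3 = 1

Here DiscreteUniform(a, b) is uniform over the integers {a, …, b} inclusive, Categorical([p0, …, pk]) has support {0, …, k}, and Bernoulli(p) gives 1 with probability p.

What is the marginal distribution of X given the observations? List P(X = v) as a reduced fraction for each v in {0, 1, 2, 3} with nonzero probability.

Enumerate traces; 10 have nonzero weight after conditioning:
  (Y=1, X=0, Z=1) weight 3/55
  (Y=1, X=1, Z=0) weight 3/110
  (Y=1, X=1, Z=3) weight 1/110
  (Y=1, X=2, Z=2) weight 3/55
  (Y=1, X=3, Z=1) weight 3/220
  (Y=2, X=0, Z=1) weight 3/88
  (Y=2, X=1, Z=0) weight 3/88
  (Y=2, X=1, Z=3) weight 1/88
  … 2 more
Group by X:
  weight(X=0) = 39/440
  weight(X=1) = 9/110
  weight(X=2) = 1/10
  weight(X=3) = 21/440
Total weight = 39/440 + 9/110 + 1/10 + 21/440 = 7/22
P(X=0 | obs) = 39/440 / 7/22 = 39/140
P(X=1 | obs) = 9/110 / 7/22 = 9/35
P(X=2 | obs) = 1/10 / 7/22 = 11/35
P(X=3 | obs) = 21/440 / 7/22 = 3/20

P(X=0) = 39/140, P(X=1) = 9/35, P(X=2) = 11/35, P(X=3) = 3/20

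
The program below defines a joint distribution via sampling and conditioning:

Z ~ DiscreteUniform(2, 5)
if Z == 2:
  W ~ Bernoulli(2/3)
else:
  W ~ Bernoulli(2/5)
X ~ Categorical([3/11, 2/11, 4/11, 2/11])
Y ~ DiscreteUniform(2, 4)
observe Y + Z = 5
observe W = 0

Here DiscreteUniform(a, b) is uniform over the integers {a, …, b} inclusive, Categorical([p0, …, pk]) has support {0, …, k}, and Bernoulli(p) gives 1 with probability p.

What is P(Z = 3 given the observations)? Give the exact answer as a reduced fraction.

P(Z = 3 | obs) = 9/14

Enumerate traces; 8 have nonzero weight after conditioning:
  (Z=2, W=0, X=0, Y=3) weight 1/132
  (Z=2, W=0, X=1, Y=3) weight 1/198
  (Z=2, W=0, X=2, Y=3) weight 1/99
  (Z=2, W=0, X=3, Y=3) weight 1/198
  (Z=3, W=0, X=0, Y=2) weight 3/220
  (Z=3, W=0, X=1, Y=2) weight 1/110
  (Z=3, W=0, X=2, Y=2) weight 1/55
  (Z=3, W=0, X=3, Y=2) weight 1/110
Group by Z:
  weight(Z=2) = 1/36
  weight(Z=3) = 1/20
Total weight = 1/36 + 1/20 = 7/90
P(Z=2 | obs) = 1/36 / 7/90 = 5/14
P(Z=3 | obs) = 1/20 / 7/90 = 9/14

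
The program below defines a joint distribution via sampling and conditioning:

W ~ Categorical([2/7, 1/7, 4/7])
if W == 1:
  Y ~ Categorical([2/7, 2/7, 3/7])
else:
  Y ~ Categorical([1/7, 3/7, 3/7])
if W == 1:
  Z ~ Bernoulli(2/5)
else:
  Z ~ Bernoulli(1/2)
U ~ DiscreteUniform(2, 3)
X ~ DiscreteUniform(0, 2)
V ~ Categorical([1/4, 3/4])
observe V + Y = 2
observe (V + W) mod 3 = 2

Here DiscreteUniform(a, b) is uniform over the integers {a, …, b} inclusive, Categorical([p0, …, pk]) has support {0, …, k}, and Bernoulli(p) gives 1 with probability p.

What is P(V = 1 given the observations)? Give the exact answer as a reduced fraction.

P(V = 1 | obs) = 1/3

Enumerate traces; 24 have nonzero weight after conditioning:
  (W=1, Y=1, Z=0, U=2, X=0, V=1) weight 3/980
  (W=1, Y=1, Z=0, U=2, X=1, V=1) weight 3/980
  (W=1, Y=1, Z=0, U=2, X=2, V=1) weight 3/980
  (W=1, Y=1, Z=0, U=3, X=0, V=1) weight 3/980
  (W=1, Y=1, Z=0, U=3, X=1, V=1) weight 3/980
  (W=1, Y=1, Z=0, U=3, X=2, V=1) weight 3/980
  (W=1, Y=1, Z=1, U=2, X=0, V=1) weight 1/490
  (W=1, Y=1, Z=1, U=2, X=1, V=1) weight 1/490
  (W=2, Y=2, Z=0, U=2, X=0, V=0) weight 1/196
  … 15 more
Group by V:
  weight(V=0) = 3/49
  weight(V=1) = 3/98
Total weight = 3/49 + 3/98 = 9/98
P(V=0 | obs) = 3/49 / 9/98 = 2/3
P(V=1 | obs) = 3/98 / 9/98 = 1/3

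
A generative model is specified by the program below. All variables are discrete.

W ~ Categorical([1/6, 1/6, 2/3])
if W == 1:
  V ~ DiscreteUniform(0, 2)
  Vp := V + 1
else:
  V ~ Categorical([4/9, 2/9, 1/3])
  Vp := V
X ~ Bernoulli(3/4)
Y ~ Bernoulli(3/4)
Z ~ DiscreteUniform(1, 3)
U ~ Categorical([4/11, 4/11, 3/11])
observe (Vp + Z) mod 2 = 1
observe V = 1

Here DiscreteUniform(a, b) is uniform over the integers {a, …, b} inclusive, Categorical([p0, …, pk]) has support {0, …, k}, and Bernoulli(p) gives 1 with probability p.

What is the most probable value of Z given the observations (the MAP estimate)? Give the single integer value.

Enumerate traces; 48 have nonzero weight after conditioning:
  (W=0, V=1, X=0, Y=0, Z=2, U=0) weight 1/3564
  (W=0, V=1, X=0, Y=0, Z=2, U=1) weight 1/3564
  (W=0, V=1, X=0, Y=0, Z=2, U=2) weight 1/4752
  (W=0, V=1, X=0, Y=1, Z=2, U=0) weight 1/1188
  (W=0, V=1, X=0, Y=1, Z=2, U=1) weight 1/1188
  (W=0, V=1, X=0, Y=1, Z=2, U=2) weight 1/1584
  (W=0, V=1, X=1, Y=0, Z=2, U=0) weight 1/1188
  (W=0, V=1, X=1, Y=0, Z=2, U=1) weight 1/1188
  (W=1, V=1, X=0, Y=0, Z=1, U=0) weight 1/2376
  (W=1, V=1, X=0, Y=0, Z=3, U=0) weight 1/2376
  … 38 more
Group by Z:
  weight(Z=1) = 1/54
  weight(Z=2) = 5/81
  weight(Z=3) = 1/54
Total weight = 1/54 + 5/81 + 1/54 = 8/81
P(Z=1 | obs) = 1/54 / 8/81 = 3/16
P(Z=2 | obs) = 5/81 / 8/81 = 5/8
P(Z=3 | obs) = 1/54 / 8/81 = 3/16
argmax = 2

argmax_v P(Z = v | obs) = 2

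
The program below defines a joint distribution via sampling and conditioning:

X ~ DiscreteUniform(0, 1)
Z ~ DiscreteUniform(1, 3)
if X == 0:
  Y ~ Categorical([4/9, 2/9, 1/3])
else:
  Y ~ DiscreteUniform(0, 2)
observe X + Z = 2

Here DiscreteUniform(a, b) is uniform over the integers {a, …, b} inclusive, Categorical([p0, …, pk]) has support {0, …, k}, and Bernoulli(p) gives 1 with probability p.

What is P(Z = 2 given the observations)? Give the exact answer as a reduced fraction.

Enumerate traces; 6 have nonzero weight after conditioning:
  (X=0, Z=2, Y=0) weight 2/27
  (X=0, Z=2, Y=1) weight 1/27
  (X=0, Z=2, Y=2) weight 1/18
  (X=1, Z=1, Y=0) weight 1/18
  (X=1, Z=1, Y=1) weight 1/18
  (X=1, Z=1, Y=2) weight 1/18
Group by Z:
  weight(Z=1) = 1/6
  weight(Z=2) = 1/6
Total weight = 1/6 + 1/6 = 1/3
P(Z=1 | obs) = 1/6 / 1/3 = 1/2
P(Z=2 | obs) = 1/6 / 1/3 = 1/2

P(Z = 2 | obs) = 1/2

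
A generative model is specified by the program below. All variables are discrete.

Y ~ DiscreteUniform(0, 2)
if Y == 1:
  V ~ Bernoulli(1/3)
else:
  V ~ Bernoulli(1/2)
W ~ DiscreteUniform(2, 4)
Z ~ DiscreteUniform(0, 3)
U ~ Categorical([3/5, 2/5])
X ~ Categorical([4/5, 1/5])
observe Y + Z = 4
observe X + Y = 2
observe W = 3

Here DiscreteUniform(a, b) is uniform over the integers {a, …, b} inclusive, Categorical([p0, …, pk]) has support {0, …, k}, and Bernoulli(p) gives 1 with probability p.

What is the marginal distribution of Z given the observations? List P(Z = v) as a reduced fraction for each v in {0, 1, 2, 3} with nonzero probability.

P(Z=2) = 4/5, P(Z=3) = 1/5

Enumerate traces; 8 have nonzero weight after conditioning:
  (Y=1, V=0, W=3, Z=3, U=0, X=1) weight 1/450
  (Y=1, V=0, W=3, Z=3, U=1, X=1) weight 1/675
  (Y=1, V=1, W=3, Z=3, U=0, X=1) weight 1/900
  (Y=1, V=1, W=3, Z=3, U=1, X=1) weight 1/1350
  (Y=2, V=0, W=3, Z=2, U=0, X=0) weight 1/150
  (Y=2, V=0, W=3, Z=2, U=1, X=0) weight 1/225
  (Y=2, V=1, W=3, Z=2, U=0, X=0) weight 1/150
  (Y=2, V=1, W=3, Z=2, U=1, X=0) weight 1/225
Group by Z:
  weight(Z=2) = 1/45
  weight(Z=3) = 1/180
Total weight = 1/45 + 1/180 = 1/36
P(Z=2 | obs) = 1/45 / 1/36 = 4/5
P(Z=3 | obs) = 1/180 / 1/36 = 1/5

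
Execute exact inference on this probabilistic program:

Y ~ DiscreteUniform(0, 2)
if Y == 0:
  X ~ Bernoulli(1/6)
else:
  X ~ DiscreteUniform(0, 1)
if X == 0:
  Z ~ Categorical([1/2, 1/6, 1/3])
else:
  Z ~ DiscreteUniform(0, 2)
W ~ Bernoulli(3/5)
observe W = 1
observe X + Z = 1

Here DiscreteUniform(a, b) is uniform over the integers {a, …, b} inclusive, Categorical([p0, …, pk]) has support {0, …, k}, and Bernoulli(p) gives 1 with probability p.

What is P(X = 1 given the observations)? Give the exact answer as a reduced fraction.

Enumerate traces; 6 have nonzero weight after conditioning:
  (Y=0, X=0, Z=1, W=1) weight 1/36
  (Y=0, X=1, Z=0, W=1) weight 1/90
  (Y=1, X=0, Z=1, W=1) weight 1/60
  (Y=1, X=1, Z=0, W=1) weight 1/30
  (Y=2, X=0, Z=1, W=1) weight 1/60
  (Y=2, X=1, Z=0, W=1) weight 1/30
Group by X:
  weight(X=0) = 11/180
  weight(X=1) = 7/90
Total weight = 11/180 + 7/90 = 5/36
P(X=0 | obs) = 11/180 / 5/36 = 11/25
P(X=1 | obs) = 7/90 / 5/36 = 14/25

P(X = 1 | obs) = 14/25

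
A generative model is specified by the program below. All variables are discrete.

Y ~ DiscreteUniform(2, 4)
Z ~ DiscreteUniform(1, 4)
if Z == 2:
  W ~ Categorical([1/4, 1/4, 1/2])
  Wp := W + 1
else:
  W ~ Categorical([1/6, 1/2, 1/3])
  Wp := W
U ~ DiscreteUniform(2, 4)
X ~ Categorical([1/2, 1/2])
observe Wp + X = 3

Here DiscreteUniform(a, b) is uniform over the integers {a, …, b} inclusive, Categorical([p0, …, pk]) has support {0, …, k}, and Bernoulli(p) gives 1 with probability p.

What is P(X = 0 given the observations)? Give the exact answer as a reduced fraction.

P(X = 0 | obs) = 2/7

Enumerate traces; 45 have nonzero weight after conditioning:
  (Y=2, Z=1, W=2, U=2, X=1) weight 1/216
  (Y=2, Z=1, W=2, U=3, X=1) weight 1/216
  (Y=2, Z=1, W=2, U=4, X=1) weight 1/216
  (Y=2, Z=2, W=1, U=2, X=1) weight 1/288
  (Y=2, Z=2, W=1, U=3, X=1) weight 1/288
  (Y=2, Z=2, W=1, U=4, X=1) weight 1/288
  (Y=2, Z=2, W=2, U=2, X=0) weight 1/144
  (Y=2, Z=2, W=2, U=3, X=0) weight 1/144
  … 37 more
Group by X:
  weight(X=0) = 1/16
  weight(X=1) = 5/32
Total weight = 1/16 + 5/32 = 7/32
P(X=0 | obs) = 1/16 / 7/32 = 2/7
P(X=1 | obs) = 5/32 / 7/32 = 5/7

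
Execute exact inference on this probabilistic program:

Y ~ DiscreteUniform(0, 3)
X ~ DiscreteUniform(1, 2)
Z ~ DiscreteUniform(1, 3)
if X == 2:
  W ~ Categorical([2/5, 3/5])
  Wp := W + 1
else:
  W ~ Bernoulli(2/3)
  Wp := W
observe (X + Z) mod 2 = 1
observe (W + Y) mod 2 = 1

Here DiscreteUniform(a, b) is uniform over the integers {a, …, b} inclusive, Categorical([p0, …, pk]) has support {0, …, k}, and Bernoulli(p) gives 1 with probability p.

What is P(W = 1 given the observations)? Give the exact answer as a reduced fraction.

P(W = 1 | obs) = 28/45

Enumerate traces; 12 have nonzero weight after conditioning:
  (Y=0, X=1, Z=2, W=1) weight 1/36
  (Y=0, X=2, Z=1, W=1) weight 1/40
  (Y=0, X=2, Z=3, W=1) weight 1/40
  (Y=1, X=1, Z=2, W=0) weight 1/72
  (Y=1, X=2, Z=1, W=0) weight 1/60
  (Y=1, X=2, Z=3, W=0) weight 1/60
  (Y=2, X=1, Z=2, W=1) weight 1/36
  (Y=2, X=2, Z=1, W=1) weight 1/40
  … 4 more
Group by W:
  weight(W=0) = 17/180
  weight(W=1) = 7/45
Total weight = 17/180 + 7/45 = 1/4
P(W=0 | obs) = 17/180 / 1/4 = 17/45
P(W=1 | obs) = 7/45 / 1/4 = 28/45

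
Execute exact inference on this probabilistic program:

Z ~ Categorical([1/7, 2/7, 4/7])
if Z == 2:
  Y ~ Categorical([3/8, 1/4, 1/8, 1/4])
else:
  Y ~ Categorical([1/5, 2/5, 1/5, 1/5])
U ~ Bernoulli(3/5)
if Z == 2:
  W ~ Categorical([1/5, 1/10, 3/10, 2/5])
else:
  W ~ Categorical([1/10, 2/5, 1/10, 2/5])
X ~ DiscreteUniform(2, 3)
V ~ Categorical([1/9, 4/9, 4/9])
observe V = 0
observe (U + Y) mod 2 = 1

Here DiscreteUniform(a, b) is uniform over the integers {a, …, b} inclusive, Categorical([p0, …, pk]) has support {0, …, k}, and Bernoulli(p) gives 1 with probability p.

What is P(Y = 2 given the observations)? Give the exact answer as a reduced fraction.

P(Y = 2 | obs) = 33/172

Enumerate traces; 96 have nonzero weight after conditioning:
  (Z=0, Y=0, U=1, W=0, X=2, V=0) weight 1/10500
  (Z=0, Y=0, U=1, W=0, X=3, V=0) weight 1/10500
  (Z=0, Y=0, U=1, W=1, X=2, V=0) weight 1/2625
  (Z=0, Y=0, U=1, W=1, X=3, V=0) weight 1/2625
  (Z=0, Y=0, U=1, W=2, X=2, V=0) weight 1/10500
  (Z=0, Y=0, U=1, W=2, X=3, V=0) weight 1/10500
  (Z=0, Y=0, U=1, W=3, X=2, V=0) weight 1/2625
  (Z=0, Y=0, U=1, W=3, X=3, V=0) weight 1/2625
  (Z=0, Y=1, U=0, W=0, X=2, V=0) weight 1/7875
  (Z=0, Y=2, U=1, W=0, X=2, V=0) weight 1/10500
  … 86 more
Group by Y:
  weight(Y=0) = 1/50
  weight(Y=1) = 22/1575
  weight(Y=2) = 11/1050
  weight(Y=3) = 16/1575
Total weight = 1/50 + 22/1575 + 11/1050 + 16/1575 = 86/1575
P(Y=0 | obs) = 1/50 / 86/1575 = 63/172
P(Y=1 | obs) = 22/1575 / 86/1575 = 11/43
P(Y=2 | obs) = 11/1050 / 86/1575 = 33/172
P(Y=3 | obs) = 16/1575 / 86/1575 = 8/43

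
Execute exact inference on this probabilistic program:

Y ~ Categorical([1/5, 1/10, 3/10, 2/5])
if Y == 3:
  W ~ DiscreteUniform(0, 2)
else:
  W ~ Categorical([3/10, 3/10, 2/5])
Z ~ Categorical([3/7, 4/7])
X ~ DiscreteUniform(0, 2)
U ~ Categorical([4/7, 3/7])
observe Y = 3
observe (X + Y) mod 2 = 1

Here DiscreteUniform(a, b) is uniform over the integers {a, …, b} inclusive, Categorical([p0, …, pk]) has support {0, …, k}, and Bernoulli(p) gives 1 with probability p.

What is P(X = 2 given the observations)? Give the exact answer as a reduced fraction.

Enumerate traces; 24 have nonzero weight after conditioning:
  (Y=3, W=0, Z=0, X=0, U=0) weight 8/735
  (Y=3, W=0, Z=0, X=0, U=1) weight 2/245
  (Y=3, W=0, Z=0, X=2, U=0) weight 8/735
  (Y=3, W=0, Z=0, X=2, U=1) weight 2/245
  (Y=3, W=0, Z=1, X=0, U=0) weight 32/2205
  (Y=3, W=0, Z=1, X=0, U=1) weight 8/735
  (Y=3, W=0, Z=1, X=2, U=0) weight 32/2205
  (Y=3, W=0, Z=1, X=2, U=1) weight 8/735
  … 16 more
Group by X:
  weight(X=0) = 2/15
  weight(X=2) = 2/15
Total weight = 2/15 + 2/15 = 4/15
P(X=0 | obs) = 2/15 / 4/15 = 1/2
P(X=2 | obs) = 2/15 / 4/15 = 1/2

P(X = 2 | obs) = 1/2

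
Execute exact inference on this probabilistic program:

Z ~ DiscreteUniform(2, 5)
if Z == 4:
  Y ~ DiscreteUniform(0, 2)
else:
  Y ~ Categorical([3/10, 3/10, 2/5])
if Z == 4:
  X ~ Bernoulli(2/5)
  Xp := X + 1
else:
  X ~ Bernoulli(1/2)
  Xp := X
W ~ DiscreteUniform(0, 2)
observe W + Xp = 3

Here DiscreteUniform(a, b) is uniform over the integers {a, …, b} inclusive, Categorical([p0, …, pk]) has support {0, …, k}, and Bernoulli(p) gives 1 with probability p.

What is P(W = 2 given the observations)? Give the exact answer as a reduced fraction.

Enumerate traces; 15 have nonzero weight after conditioning:
  (Z=2, Y=0, X=1, W=2) weight 1/80
  (Z=2, Y=1, X=1, W=2) weight 1/80
  (Z=2, Y=2, X=1, W=2) weight 1/60
  (Z=3, Y=0, X=1, W=2) weight 1/80
  (Z=3, Y=1, X=1, W=2) weight 1/80
  (Z=3, Y=2, X=1, W=2) weight 1/60
  (Z=4, Y=0, X=0, W=2) weight 1/60
  (Z=4, Y=0, X=1, W=1) weight 1/90
  … 7 more
Group by W:
  weight(W=1) = 1/30
  weight(W=2) = 7/40
Total weight = 1/30 + 7/40 = 5/24
P(W=1 | obs) = 1/30 / 5/24 = 4/25
P(W=2 | obs) = 7/40 / 5/24 = 21/25

P(W = 2 | obs) = 21/25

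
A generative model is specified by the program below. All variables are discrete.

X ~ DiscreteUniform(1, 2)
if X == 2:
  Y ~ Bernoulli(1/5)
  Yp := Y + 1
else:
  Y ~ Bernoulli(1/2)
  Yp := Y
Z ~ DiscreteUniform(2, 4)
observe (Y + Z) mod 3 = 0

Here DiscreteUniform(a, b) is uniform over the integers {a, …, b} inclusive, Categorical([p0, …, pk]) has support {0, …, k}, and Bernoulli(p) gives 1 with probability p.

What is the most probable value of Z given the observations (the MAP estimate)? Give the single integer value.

argmax_v P(Z = v | obs) = 3

Enumerate traces; 4 have nonzero weight after conditioning:
  (X=1, Y=0, Z=3) weight 1/12
  (X=1, Y=1, Z=2) weight 1/12
  (X=2, Y=0, Z=3) weight 2/15
  (X=2, Y=1, Z=2) weight 1/30
Group by Z:
  weight(Z=2) = 7/60
  weight(Z=3) = 13/60
Total weight = 7/60 + 13/60 = 1/3
P(Z=2 | obs) = 7/60 / 1/3 = 7/20
P(Z=3 | obs) = 13/60 / 1/3 = 13/20
argmax = 3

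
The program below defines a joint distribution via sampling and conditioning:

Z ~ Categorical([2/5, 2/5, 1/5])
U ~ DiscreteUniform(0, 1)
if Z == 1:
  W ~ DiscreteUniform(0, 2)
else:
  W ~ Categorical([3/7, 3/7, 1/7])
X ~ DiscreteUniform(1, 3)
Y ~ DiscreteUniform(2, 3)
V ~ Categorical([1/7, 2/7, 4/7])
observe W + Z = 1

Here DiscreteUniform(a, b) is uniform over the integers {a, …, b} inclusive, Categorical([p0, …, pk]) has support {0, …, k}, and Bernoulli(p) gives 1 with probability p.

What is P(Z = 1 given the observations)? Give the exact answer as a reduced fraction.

P(Z = 1 | obs) = 7/16

Enumerate traces; 72 have nonzero weight after conditioning:
  (Z=0, U=0, W=1, X=1, Y=2, V=0) weight 1/490
  (Z=0, U=0, W=1, X=1, Y=2, V=1) weight 1/245
  (Z=0, U=0, W=1, X=1, Y=2, V=2) weight 2/245
  (Z=0, U=0, W=1, X=1, Y=3, V=0) weight 1/490
  (Z=0, U=0, W=1, X=1, Y=3, V=1) weight 1/245
  (Z=0, U=0, W=1, X=1, Y=3, V=2) weight 2/245
  (Z=0, U=0, W=1, X=2, Y=2, V=0) weight 1/490
  (Z=0, U=0, W=1, X=2, Y=2, V=1) weight 1/245
  (Z=1, U=0, W=0, X=1, Y=2, V=0) weight 1/630
  … 63 more
Group by Z:
  weight(Z=0) = 6/35
  weight(Z=1) = 2/15
Total weight = 6/35 + 2/15 = 32/105
P(Z=0 | obs) = 6/35 / 32/105 = 9/16
P(Z=1 | obs) = 2/15 / 32/105 = 7/16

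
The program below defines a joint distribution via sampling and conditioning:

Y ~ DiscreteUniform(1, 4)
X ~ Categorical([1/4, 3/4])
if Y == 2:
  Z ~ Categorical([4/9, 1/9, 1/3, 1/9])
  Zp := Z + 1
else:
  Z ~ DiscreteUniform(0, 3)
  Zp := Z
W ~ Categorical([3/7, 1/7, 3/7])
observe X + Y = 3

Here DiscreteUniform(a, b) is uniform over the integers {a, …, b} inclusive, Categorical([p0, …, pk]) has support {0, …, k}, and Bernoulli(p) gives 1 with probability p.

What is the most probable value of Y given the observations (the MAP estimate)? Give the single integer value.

Enumerate traces; 24 have nonzero weight after conditioning:
  (Y=2, X=1, Z=0, W=0) weight 1/28
  (Y=2, X=1, Z=0, W=1) weight 1/84
  (Y=2, X=1, Z=0, W=2) weight 1/28
  (Y=2, X=1, Z=1, W=0) weight 1/112
  (Y=2, X=1, Z=1, W=1) weight 1/336
  (Y=2, X=1, Z=1, W=2) weight 1/112
  (Y=2, X=1, Z=2, W=0) weight 3/112
  (Y=2, X=1, Z=2, W=1) weight 1/112
  (Y=3, X=0, Z=0, W=0) weight 3/448
  … 15 more
Group by Y:
  weight(Y=2) = 3/16
  weight(Y=3) = 1/16
Total weight = 3/16 + 1/16 = 1/4
P(Y=2 | obs) = 3/16 / 1/4 = 3/4
P(Y=3 | obs) = 1/16 / 1/4 = 1/4
argmax = 2

argmax_v P(Y = v | obs) = 2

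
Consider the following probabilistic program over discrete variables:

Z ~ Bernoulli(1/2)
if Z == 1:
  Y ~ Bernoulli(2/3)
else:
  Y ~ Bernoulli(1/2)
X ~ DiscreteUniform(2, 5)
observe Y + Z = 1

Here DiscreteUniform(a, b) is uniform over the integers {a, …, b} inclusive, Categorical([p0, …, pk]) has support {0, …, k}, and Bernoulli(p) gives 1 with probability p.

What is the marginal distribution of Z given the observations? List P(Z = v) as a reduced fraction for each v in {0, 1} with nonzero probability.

P(Z=0) = 3/5, P(Z=1) = 2/5

Enumerate traces; 8 have nonzero weight after conditioning:
  (Z=0, Y=1, X=2) weight 1/16
  (Z=0, Y=1, X=3) weight 1/16
  (Z=0, Y=1, X=4) weight 1/16
  (Z=0, Y=1, X=5) weight 1/16
  (Z=1, Y=0, X=2) weight 1/24
  (Z=1, Y=0, X=3) weight 1/24
  (Z=1, Y=0, X=4) weight 1/24
  (Z=1, Y=0, X=5) weight 1/24
Group by Z:
  weight(Z=0) = 1/4
  weight(Z=1) = 1/6
Total weight = 1/4 + 1/6 = 5/12
P(Z=0 | obs) = 1/4 / 5/12 = 3/5
P(Z=1 | obs) = 1/6 / 5/12 = 2/5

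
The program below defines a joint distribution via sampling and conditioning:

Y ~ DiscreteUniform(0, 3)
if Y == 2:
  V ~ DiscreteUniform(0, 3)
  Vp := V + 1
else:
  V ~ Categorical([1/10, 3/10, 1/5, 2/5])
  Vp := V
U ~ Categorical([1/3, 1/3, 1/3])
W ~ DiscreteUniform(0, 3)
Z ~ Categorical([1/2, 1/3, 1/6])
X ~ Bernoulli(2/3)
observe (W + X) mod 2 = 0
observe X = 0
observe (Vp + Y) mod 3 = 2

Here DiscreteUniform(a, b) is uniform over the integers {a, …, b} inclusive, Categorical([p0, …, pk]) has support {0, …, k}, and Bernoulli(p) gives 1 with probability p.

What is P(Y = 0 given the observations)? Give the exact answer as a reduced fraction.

Enumerate traces; 72 have nonzero weight after conditioning:
  (Y=0, V=2, U=0, W=0, Z=0, X=0) weight 1/1440
  (Y=0, V=2, U=0, W=0, Z=1, X=0) weight 1/2160
  (Y=0, V=2, U=0, W=0, Z=2, X=0) weight 1/4320
  (Y=0, V=2, U=0, W=2, Z=0, X=0) weight 1/1440
  (Y=0, V=2, U=0, W=2, Z=1, X=0) weight 1/2160
  (Y=0, V=2, U=0, W=2, Z=2, X=0) weight 1/4320
  (Y=0, V=2, U=1, W=0, Z=0, X=0) weight 1/1440
  (Y=0, V=2, U=1, W=0, Z=1, X=0) weight 1/2160
  (Y=1, V=1, U=0, W=0, Z=0, X=0) weight 1/960
  (Y=2, V=2, U=0, W=0, Z=0, X=0) weight 1/1152
  … 62 more
Group by Y:
  weight(Y=0) = 1/120
  weight(Y=1) = 1/80
  weight(Y=2) = 1/96
  weight(Y=3) = 1/120
Total weight = 1/120 + 1/80 + 1/96 + 1/120 = 19/480
P(Y=0 | obs) = 1/120 / 19/480 = 4/19
P(Y=1 | obs) = 1/80 / 19/480 = 6/19
P(Y=2 | obs) = 1/96 / 19/480 = 5/19
P(Y=3 | obs) = 1/120 / 19/480 = 4/19

P(Y = 0 | obs) = 4/19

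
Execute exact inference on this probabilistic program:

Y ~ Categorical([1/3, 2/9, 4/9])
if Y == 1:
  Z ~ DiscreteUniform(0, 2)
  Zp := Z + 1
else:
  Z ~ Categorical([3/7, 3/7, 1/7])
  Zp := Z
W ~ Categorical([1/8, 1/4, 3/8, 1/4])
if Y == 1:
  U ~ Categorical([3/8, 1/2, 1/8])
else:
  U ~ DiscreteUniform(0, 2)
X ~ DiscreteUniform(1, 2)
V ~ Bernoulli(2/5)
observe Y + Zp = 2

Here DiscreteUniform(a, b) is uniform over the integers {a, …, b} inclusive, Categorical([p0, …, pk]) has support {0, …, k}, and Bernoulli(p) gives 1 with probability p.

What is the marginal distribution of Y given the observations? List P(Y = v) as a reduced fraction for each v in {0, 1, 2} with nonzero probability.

Enumerate traces; 144 have nonzero weight after conditioning:
  (Y=0, Z=2, W=0, U=0, X=1, V=0) weight 1/1680
  (Y=0, Z=2, W=0, U=0, X=1, V=1) weight 1/2520
  (Y=0, Z=2, W=0, U=0, X=2, V=0) weight 1/1680
  (Y=0, Z=2, W=0, U=0, X=2, V=1) weight 1/2520
  (Y=0, Z=2, W=0, U=1, X=1, V=0) weight 1/1680
  (Y=0, Z=2, W=0, U=1, X=1, V=1) weight 1/2520
  (Y=0, Z=2, W=0, U=1, X=2, V=0) weight 1/1680
  (Y=0, Z=2, W=0, U=1, X=2, V=1) weight 1/2520
  (Y=1, Z=0, W=0, U=0, X=1, V=0) weight 1/960
  (Y=2, Z=0, W=0, U=0, X=1, V=0) weight 1/420
  … 134 more
Group by Y:
  weight(Y=0) = 1/21
  weight(Y=1) = 2/27
  weight(Y=2) = 4/21
Total weight = 1/21 + 2/27 + 4/21 = 59/189
P(Y=0 | obs) = 1/21 / 59/189 = 9/59
P(Y=1 | obs) = 2/27 / 59/189 = 14/59
P(Y=2 | obs) = 4/21 / 59/189 = 36/59

P(Y=0) = 9/59, P(Y=1) = 14/59, P(Y=2) = 36/59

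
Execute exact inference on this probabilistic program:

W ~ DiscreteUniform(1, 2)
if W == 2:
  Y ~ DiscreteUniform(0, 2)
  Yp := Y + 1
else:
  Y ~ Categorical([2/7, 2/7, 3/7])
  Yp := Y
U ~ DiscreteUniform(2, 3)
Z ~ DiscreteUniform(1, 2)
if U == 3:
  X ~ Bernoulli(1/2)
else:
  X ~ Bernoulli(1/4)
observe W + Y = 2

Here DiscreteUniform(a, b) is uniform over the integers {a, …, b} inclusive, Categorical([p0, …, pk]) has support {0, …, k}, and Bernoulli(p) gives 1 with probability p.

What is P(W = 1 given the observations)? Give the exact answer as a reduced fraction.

Enumerate traces; 16 have nonzero weight after conditioning:
  (W=1, Y=1, U=2, Z=1, X=0) weight 3/112
  (W=1, Y=1, U=2, Z=1, X=1) weight 1/112
  (W=1, Y=1, U=2, Z=2, X=0) weight 3/112
  (W=1, Y=1, U=2, Z=2, X=1) weight 1/112
  (W=1, Y=1, U=3, Z=1, X=0) weight 1/56
  (W=1, Y=1, U=3, Z=1, X=1) weight 1/56
  (W=1, Y=1, U=3, Z=2, X=0) weight 1/56
  (W=1, Y=1, U=3, Z=2, X=1) weight 1/56
  (W=2, Y=0, U=2, Z=1, X=0) weight 1/32
  … 7 more
Group by W:
  weight(W=1) = 1/7
  weight(W=2) = 1/6
Total weight = 1/7 + 1/6 = 13/42
P(W=1 | obs) = 1/7 / 13/42 = 6/13
P(W=2 | obs) = 1/6 / 13/42 = 7/13

P(W = 1 | obs) = 6/13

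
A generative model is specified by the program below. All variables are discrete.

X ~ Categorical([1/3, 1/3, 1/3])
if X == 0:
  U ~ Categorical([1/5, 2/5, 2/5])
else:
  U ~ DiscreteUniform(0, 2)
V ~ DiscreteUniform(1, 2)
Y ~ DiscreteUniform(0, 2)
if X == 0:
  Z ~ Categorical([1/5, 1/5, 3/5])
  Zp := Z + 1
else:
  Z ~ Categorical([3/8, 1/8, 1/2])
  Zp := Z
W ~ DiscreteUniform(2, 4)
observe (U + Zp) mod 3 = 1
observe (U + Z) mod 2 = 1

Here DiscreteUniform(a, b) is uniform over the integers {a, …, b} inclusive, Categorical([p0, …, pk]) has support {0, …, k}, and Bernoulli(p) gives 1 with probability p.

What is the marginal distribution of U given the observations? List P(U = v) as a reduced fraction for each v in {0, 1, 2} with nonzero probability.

Enumerate traces; 108 have nonzero weight after conditioning:
  (X=0, U=1, V=1, Y=0, Z=2, W=2) weight 1/225
  (X=0, U=1, V=1, Y=0, Z=2, W=3) weight 1/225
  (X=0, U=1, V=1, Y=0, Z=2, W=4) weight 1/225
  (X=0, U=1, V=1, Y=1, Z=2, W=2) weight 1/225
  (X=0, U=1, V=1, Y=1, Z=2, W=3) weight 1/225
  (X=0, U=1, V=1, Y=1, Z=2, W=4) weight 1/225
  (X=0, U=1, V=1, Y=2, Z=2, W=2) weight 1/225
  (X=0, U=1, V=1, Y=2, Z=2, W=3) weight 1/225
  (X=0, U=2, V=1, Y=0, Z=1, W=2) weight 1/675
  (X=1, U=0, V=1, Y=0, Z=1, W=2) weight 1/1296
  … 98 more
Group by U:
  weight(U=0) = 1/36
  weight(U=1) = 49/300
  weight(U=2) = 2/75
Total weight = 1/36 + 49/300 + 2/75 = 49/225
P(U=0 | obs) = 1/36 / 49/225 = 25/196
P(U=1 | obs) = 49/300 / 49/225 = 3/4
P(U=2 | obs) = 2/75 / 49/225 = 6/49

P(U=0) = 25/196, P(U=1) = 3/4, P(U=2) = 6/49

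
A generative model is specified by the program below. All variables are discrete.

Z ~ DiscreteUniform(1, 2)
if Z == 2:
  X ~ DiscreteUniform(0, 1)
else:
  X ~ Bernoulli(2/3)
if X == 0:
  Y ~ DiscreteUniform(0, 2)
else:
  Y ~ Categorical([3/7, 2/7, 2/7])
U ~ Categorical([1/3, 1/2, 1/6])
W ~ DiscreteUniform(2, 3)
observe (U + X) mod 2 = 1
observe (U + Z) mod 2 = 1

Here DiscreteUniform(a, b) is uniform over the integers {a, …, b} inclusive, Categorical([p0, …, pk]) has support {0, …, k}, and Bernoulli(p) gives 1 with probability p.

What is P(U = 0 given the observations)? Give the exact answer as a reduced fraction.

P(U = 0 | obs) = 8/21

Enumerate traces; 18 have nonzero weight after conditioning:
  (Z=1, X=1, Y=0, U=0, W=2) weight 1/42
  (Z=1, X=1, Y=0, U=0, W=3) weight 1/42
  (Z=1, X=1, Y=0, U=2, W=2) weight 1/84
  (Z=1, X=1, Y=0, U=2, W=3) weight 1/84
  (Z=1, X=1, Y=1, U=0, W=2) weight 1/63
  (Z=1, X=1, Y=1, U=0, W=3) weight 1/63
  (Z=1, X=1, Y=1, U=2, W=2) weight 1/126
  (Z=1, X=1, Y=1, U=2, W=3) weight 1/126
  (Z=2, X=0, Y=0, U=1, W=2) weight 1/48
  … 9 more
Group by U:
  weight(U=0) = 1/9
  weight(U=1) = 1/8
  weight(U=2) = 1/18
Total weight = 1/9 + 1/8 + 1/18 = 7/24
P(U=0 | obs) = 1/9 / 7/24 = 8/21
P(U=1 | obs) = 1/8 / 7/24 = 3/7
P(U=2 | obs) = 1/18 / 7/24 = 4/21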